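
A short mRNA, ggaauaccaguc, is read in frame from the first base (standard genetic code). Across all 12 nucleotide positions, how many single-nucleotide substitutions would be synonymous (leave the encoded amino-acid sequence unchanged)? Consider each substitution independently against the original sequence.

Codon 1 (GGA, Gly): 3 synonymous substitutions.
Codon 2 (AUA, Ile): 2 synonymous substitutions.
Codon 3 (CCA, Pro): 3 synonymous substitutions.
Codon 4 (GUC, Val): 3 synonymous substitutions.
Total: 3 + 2 + 3 + 3 = 11.

11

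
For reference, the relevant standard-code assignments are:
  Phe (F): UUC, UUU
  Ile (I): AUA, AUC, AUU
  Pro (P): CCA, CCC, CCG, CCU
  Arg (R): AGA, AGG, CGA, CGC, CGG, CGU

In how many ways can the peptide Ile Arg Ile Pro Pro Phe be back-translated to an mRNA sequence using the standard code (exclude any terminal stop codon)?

1728

Ile: 3 codons.
Arg: 6 codons.
Ile: 3 codons.
Pro: 4 codons.
Pro: 4 codons.
Phe: 2 codons.
3 × 6 × 3 × 4 × 4 × 2 = 1728.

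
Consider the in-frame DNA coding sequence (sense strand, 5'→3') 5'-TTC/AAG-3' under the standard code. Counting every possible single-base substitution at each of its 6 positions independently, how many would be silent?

Codon 1 (TTC, Phe): 1 synonymous substitution.
Codon 2 (AAG, Lys): 1 synonymous substitution.
Total: 1 + 1 = 2.

2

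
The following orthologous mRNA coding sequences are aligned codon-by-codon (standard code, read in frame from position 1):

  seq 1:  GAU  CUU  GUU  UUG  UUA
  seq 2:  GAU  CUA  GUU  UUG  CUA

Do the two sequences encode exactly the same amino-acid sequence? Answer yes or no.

yes

Codon 1: GAU Asp / GAU Asp — identical.
Codon 2: CUU Leu / CUA Leu — synonymous.
Codon 3: GUU Val / GUU Val — identical.
Codon 4: UUG Leu / UUG Leu — identical.
Codon 5: UUA Leu / CUA Leu — synonymous.
Nonsynonymous differences: 0 → same protein.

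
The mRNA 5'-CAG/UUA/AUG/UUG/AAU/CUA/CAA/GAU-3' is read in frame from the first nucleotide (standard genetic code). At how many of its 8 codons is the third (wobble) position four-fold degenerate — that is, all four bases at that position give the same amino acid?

Codon 1 CAG (Gln): third position 2-fold.
Codon 2 UUA (Leu): third position 2-fold.
Codon 3 AUG (Met): third position 1-fold.
Codon 4 UUG (Leu): third position 2-fold.
Codon 5 AAU (Asn): third position 2-fold.
Codon 6 CUA (Leu): third position 4-fold.
Codon 7 CAA (Gln): third position 2-fold.
Codon 8 GAU (Asp): third position 2-fold.
Four-fold degenerate third positions: 1.

1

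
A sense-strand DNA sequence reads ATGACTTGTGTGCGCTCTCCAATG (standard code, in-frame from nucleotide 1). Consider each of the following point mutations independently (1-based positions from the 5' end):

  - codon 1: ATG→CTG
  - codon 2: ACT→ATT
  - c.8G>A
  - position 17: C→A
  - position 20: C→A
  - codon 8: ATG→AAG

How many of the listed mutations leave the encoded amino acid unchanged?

Codon 1: ATG (Met) → CTG (Leu) — missense.
Codon 2: ACT (Thr) → ATT (Ile) — missense.
Codon 3: TGT (Cys) → TAT (Tyr) — missense.
Codon 6: TCT (Ser) → TAT (Tyr) — missense.
Codon 7: CCA (Pro) → CAA (Gln) — missense.
Codon 8: ATG (Met) → AAG (Lys) — missense.
Synonymous: 0 of 6.

0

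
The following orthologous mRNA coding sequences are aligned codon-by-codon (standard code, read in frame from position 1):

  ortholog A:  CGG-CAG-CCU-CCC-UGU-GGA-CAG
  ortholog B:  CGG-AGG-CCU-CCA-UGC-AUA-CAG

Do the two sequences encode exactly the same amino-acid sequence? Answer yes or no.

Codon 1: CGG Arg / CGG Arg — identical.
Codon 2: CAG Gln / AGG Arg — nonsynonymous.
Codon 3: CCU Pro / CCU Pro — identical.
Codon 4: CCC Pro / CCA Pro — synonymous.
Codon 5: UGU Cys / UGC Cys — synonymous.
Codon 6: GGA Gly / AUA Ile — nonsynonymous.
Codon 7: CAG Gln / CAG Gln — identical.
Nonsynonymous differences: 2 → different protein.

no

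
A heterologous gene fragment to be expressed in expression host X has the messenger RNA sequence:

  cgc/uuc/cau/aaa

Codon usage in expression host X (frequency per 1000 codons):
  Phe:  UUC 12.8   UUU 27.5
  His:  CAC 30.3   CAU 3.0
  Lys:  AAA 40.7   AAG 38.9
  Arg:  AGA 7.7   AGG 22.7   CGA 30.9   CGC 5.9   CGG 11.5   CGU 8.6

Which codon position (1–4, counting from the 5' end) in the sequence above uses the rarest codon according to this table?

3

Codon 1 CGC (Arg): 5.9 per 1000.
Codon 2 UUC (Phe): 12.8 per 1000.
Codon 3 CAU (His): 3.0 per 1000.
Codon 4 AAA (Lys): 40.7 per 1000.
Lowest frequency is 3.0 at codon 3.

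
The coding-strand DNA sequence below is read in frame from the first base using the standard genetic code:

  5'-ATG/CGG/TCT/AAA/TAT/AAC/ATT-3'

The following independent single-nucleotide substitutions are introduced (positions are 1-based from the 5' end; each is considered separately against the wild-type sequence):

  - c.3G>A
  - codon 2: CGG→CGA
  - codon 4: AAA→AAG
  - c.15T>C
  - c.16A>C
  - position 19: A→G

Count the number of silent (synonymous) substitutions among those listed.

Codon 1: ATG (Met) → ATA (Ile) — missense.
Codon 2: CGG (Arg) → CGA (Arg) — synonymous.
Codon 4: AAA (Lys) → AAG (Lys) — synonymous.
Codon 5: TAT (Tyr) → TAC (Tyr) — synonymous.
Codon 6: AAC (Asn) → CAC (His) — missense.
Codon 7: ATT (Ile) → GTT (Val) — missense.
Synonymous: 3 of 6.

3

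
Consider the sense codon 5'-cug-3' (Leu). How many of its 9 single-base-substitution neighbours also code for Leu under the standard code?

Position 1: UUG → 1 synonymous.
Position 2: none → 0 synonymous.
Position 3: CUU, CUC, CUA → 3 synonymous.
Total: 1 + 0 + 3 = 4.

4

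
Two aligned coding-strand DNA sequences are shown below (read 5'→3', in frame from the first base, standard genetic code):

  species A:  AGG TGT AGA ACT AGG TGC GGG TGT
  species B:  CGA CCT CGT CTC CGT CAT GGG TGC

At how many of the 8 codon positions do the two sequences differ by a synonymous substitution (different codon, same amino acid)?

Codon 1: AGG Arg / CGA Arg — synonymous.
Codon 2: TGT Cys / CCT Pro — nonsynonymous.
Codon 3: AGA Arg / CGT Arg — synonymous.
Codon 4: ACT Thr / CTC Leu — nonsynonymous.
Codon 5: AGG Arg / CGT Arg — synonymous.
Codon 6: TGC Cys / CAT His — nonsynonymous.
Codon 7: GGG Gly / GGG Gly — identical.
Codon 8: TGT Cys / TGC Cys — synonymous.
Synonymous differences: 4.

4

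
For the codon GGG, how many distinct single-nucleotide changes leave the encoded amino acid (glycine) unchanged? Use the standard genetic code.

3

Position 1: none → 0 synonymous.
Position 2: none → 0 synonymous.
Position 3: GGT, GGC, GGA → 3 synonymous.
Total: 0 + 0 + 3 = 3.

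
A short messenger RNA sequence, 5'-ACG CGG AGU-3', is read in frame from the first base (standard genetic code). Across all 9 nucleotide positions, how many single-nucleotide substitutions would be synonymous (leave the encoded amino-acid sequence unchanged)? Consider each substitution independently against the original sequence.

Codon 1 (ACG, Thr): 3 synonymous substitutions.
Codon 2 (CGG, Arg): 4 synonymous substitutions.
Codon 3 (AGU, Ser): 1 synonymous substitution.
Total: 3 + 4 + 1 = 8.

8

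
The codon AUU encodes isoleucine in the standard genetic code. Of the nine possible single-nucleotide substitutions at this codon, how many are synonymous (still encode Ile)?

2

Position 1: none → 0 synonymous.
Position 2: none → 0 synonymous.
Position 3: AUC, AUA → 2 synonymous.
Total: 0 + 0 + 2 = 2.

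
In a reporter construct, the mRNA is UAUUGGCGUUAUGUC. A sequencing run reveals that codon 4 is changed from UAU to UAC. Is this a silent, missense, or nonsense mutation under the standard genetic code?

silent

Position 12 falls in codon 4: UAU → Tyr.
After the substitution the codon is UAC → Tyr.
Both encode Tyr, so the change is synonymous.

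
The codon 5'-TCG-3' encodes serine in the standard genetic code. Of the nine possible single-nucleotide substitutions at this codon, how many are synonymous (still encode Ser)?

3

Position 1: none → 0 synonymous.
Position 2: none → 0 synonymous.
Position 3: TCT, TCC, TCA → 3 synonymous.
Total: 0 + 0 + 3 = 3.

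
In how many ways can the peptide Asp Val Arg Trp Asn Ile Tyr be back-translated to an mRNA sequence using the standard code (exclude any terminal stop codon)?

576

Asp: 2 codons.
Val: 4 codons.
Arg: 6 codons.
Trp: 1 codon.
Asn: 2 codons.
Ile: 3 codons.
Tyr: 2 codons.
2 × 4 × 6 × 1 × 2 × 3 × 2 = 576.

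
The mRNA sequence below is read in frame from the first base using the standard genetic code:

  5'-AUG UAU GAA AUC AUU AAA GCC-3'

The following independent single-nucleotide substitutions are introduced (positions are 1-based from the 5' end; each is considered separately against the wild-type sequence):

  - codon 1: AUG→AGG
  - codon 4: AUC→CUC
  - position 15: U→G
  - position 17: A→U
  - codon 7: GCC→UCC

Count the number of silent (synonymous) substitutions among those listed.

0

Codon 1: AUG (Met) → AGG (Arg) — missense.
Codon 4: AUC (Ile) → CUC (Leu) — missense.
Codon 5: AUU (Ile) → AUG (Met) — missense.
Codon 6: AAA (Lys) → AUA (Ile) — missense.
Codon 7: GCC (Ala) → UCC (Ser) — missense.
Synonymous: 0 of 5.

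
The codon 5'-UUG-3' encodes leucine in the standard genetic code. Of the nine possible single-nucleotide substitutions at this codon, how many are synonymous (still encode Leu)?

2

Position 1: CUG → 1 synonymous.
Position 2: none → 0 synonymous.
Position 3: UUA → 1 synonymous.
Total: 1 + 0 + 1 = 2.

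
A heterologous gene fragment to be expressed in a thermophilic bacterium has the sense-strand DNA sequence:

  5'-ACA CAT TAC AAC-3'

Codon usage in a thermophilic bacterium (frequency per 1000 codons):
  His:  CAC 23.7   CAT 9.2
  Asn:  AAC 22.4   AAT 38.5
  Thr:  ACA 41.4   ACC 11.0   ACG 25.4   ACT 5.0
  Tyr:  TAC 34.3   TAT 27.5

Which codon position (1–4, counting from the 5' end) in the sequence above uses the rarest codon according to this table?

Codon 1 ACA (Thr): 41.4 per 1000.
Codon 2 CAT (His): 9.2 per 1000.
Codon 3 TAC (Tyr): 34.3 per 1000.
Codon 4 AAC (Asn): 22.4 per 1000.
Lowest frequency is 9.2 at codon 2.

2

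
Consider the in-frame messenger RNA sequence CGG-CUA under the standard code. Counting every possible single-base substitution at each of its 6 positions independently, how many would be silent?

8

Codon 1 (CGG, Arg): 4 synonymous substitutions.
Codon 2 (CUA, Leu): 4 synonymous substitutions.
Total: 4 + 4 = 8.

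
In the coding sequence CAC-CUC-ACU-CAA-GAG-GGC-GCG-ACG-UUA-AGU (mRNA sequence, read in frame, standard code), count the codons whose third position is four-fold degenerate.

5

Codon 1 CAC (His): third position 2-fold.
Codon 2 CUC (Leu): third position 4-fold.
Codon 3 ACU (Thr): third position 4-fold.
Codon 4 CAA (Gln): third position 2-fold.
Codon 5 GAG (Glu): third position 2-fold.
Codon 6 GGC (Gly): third position 4-fold.
Codon 7 GCG (Ala): third position 4-fold.
Codon 8 ACG (Thr): third position 4-fold.
Codon 9 UUA (Leu): third position 2-fold.
Codon 10 AGU (Ser): third position 2-fold.
Four-fold degenerate third positions: 5.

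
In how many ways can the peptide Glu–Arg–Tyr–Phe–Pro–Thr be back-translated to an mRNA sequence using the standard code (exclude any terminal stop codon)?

Glu: 2 codons.
Arg: 6 codons.
Tyr: 2 codons.
Phe: 2 codons.
Pro: 4 codons.
Thr: 4 codons.
2 × 6 × 2 × 2 × 4 × 4 = 768.

768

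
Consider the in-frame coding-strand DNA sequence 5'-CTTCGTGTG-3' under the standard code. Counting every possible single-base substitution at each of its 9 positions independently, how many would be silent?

Codon 1 (CTT, Leu): 3 synonymous substitutions.
Codon 2 (CGT, Arg): 3 synonymous substitutions.
Codon 3 (GTG, Val): 3 synonymous substitutions.
Total: 3 + 3 + 3 = 9.

9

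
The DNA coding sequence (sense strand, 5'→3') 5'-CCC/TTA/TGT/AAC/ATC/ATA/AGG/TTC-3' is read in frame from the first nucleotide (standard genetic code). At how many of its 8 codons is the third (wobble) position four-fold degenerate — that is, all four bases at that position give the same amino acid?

Codon 1 CCC (Pro): third position 4-fold.
Codon 2 TTA (Leu): third position 2-fold.
Codon 3 TGT (Cys): third position 2-fold.
Codon 4 AAC (Asn): third position 2-fold.
Codon 5 ATC (Ile): third position 3-fold.
Codon 6 ATA (Ile): third position 3-fold.
Codon 7 AGG (Arg): third position 2-fold.
Codon 8 TTC (Phe): third position 2-fold.
Four-fold degenerate third positions: 1.

1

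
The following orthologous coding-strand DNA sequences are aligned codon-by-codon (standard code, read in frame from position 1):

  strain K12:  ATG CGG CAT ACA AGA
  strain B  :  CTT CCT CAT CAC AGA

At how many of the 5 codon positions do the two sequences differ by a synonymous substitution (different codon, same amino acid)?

Codon 1: ATG Met / CTT Leu — nonsynonymous.
Codon 2: CGG Arg / CCT Pro — nonsynonymous.
Codon 3: CAT His / CAT His — identical.
Codon 4: ACA Thr / CAC His — nonsynonymous.
Codon 5: AGA Arg / AGA Arg — identical.
Synonymous differences: 0.

0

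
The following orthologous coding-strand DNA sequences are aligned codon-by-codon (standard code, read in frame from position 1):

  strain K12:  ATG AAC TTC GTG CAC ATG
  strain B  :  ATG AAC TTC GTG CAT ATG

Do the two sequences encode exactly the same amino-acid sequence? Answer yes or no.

Codon 1: ATG Met / ATG Met — identical.
Codon 2: AAC Asn / AAC Asn — identical.
Codon 3: TTC Phe / TTC Phe — identical.
Codon 4: GTG Val / GTG Val — identical.
Codon 5: CAC His / CAT His — synonymous.
Codon 6: ATG Met / ATG Met — identical.
Nonsynonymous differences: 0 → same protein.

yes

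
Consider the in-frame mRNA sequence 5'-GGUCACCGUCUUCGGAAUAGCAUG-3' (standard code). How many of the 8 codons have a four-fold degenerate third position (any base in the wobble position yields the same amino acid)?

4

Codon 1 GGU (Gly): third position 4-fold.
Codon 2 CAC (His): third position 2-fold.
Codon 3 CGU (Arg): third position 4-fold.
Codon 4 CUU (Leu): third position 4-fold.
Codon 5 CGG (Arg): third position 4-fold.
Codon 6 AAU (Asn): third position 2-fold.
Codon 7 AGC (Ser): third position 2-fold.
Codon 8 AUG (Met): third position 1-fold.
Four-fold degenerate third positions: 4.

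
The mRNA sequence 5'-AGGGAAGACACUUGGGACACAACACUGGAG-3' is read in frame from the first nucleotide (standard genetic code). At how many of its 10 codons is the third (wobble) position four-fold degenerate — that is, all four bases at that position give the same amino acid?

4

Codon 1 AGG (Arg): third position 2-fold.
Codon 2 GAA (Glu): third position 2-fold.
Codon 3 GAC (Asp): third position 2-fold.
Codon 4 ACU (Thr): third position 4-fold.
Codon 5 UGG (Trp): third position 1-fold.
Codon 6 GAC (Asp): third position 2-fold.
Codon 7 ACA (Thr): third position 4-fold.
Codon 8 ACA (Thr): third position 4-fold.
Codon 9 CUG (Leu): third position 4-fold.
Codon 10 GAG (Glu): third position 2-fold.
Four-fold degenerate third positions: 4.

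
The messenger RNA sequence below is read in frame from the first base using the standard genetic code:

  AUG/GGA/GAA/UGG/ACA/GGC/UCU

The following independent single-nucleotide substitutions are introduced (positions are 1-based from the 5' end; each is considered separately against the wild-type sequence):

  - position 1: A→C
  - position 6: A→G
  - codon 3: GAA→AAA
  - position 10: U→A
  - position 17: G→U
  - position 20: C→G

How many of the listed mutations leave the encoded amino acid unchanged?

1

Codon 1: AUG (Met) → CUG (Leu) — missense.
Codon 2: GGA (Gly) → GGG (Gly) — synonymous.
Codon 3: GAA (Glu) → AAA (Lys) — missense.
Codon 4: UGG (Trp) → AGG (Arg) — missense.
Codon 6: GGC (Gly) → GUC (Val) — missense.
Codon 7: UCU (Ser) → UGU (Cys) — missense.
Synonymous: 1 of 6.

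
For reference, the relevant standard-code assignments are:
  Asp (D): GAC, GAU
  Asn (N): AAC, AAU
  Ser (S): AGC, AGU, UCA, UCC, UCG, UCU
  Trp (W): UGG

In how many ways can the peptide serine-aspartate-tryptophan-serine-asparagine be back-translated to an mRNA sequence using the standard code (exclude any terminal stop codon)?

Ser: 6 codons.
Asp: 2 codons.
Trp: 1 codon.
Ser: 6 codons.
Asn: 2 codons.
6 × 2 × 1 × 6 × 2 = 144.

144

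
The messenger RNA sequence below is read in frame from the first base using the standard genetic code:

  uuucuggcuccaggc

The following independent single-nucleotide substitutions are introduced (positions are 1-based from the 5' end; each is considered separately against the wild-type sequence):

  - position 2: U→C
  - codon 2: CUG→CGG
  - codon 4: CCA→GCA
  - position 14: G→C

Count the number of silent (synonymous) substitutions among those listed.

Codon 1: UUU (Phe) → UCU (Ser) — missense.
Codon 2: CUG (Leu) → CGG (Arg) — missense.
Codon 4: CCA (Pro) → GCA (Ala) — missense.
Codon 5: GGC (Gly) → GCC (Ala) — missense.
Synonymous: 0 of 4.

0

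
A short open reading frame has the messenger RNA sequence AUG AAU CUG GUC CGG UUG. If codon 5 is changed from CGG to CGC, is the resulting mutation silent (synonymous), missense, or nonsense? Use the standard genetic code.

silent

Position 15 falls in codon 5: CGG → Arg.
After the substitution the codon is CGC → Arg.
Both encode Arg, so the change is synonymous.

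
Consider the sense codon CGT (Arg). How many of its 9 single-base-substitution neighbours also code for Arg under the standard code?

3

Position 1: none → 0 synonymous.
Position 2: none → 0 synonymous.
Position 3: CGC, CGA, CGG → 3 synonymous.
Total: 0 + 0 + 3 = 3.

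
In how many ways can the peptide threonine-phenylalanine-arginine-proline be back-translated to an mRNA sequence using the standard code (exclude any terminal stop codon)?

192

Thr: 4 codons.
Phe: 2 codons.
Arg: 6 codons.
Pro: 4 codons.
4 × 2 × 6 × 4 = 192.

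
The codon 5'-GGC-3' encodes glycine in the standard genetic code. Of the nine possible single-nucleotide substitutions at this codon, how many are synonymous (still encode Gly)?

3

Position 1: none → 0 synonymous.
Position 2: none → 0 synonymous.
Position 3: GGU, GGA, GGG → 3 synonymous.
Total: 0 + 0 + 3 = 3.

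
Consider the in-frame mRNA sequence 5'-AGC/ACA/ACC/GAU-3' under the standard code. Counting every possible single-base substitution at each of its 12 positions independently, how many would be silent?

Codon 1 (AGC, Ser): 1 synonymous substitution.
Codon 2 (ACA, Thr): 3 synonymous substitutions.
Codon 3 (ACC, Thr): 3 synonymous substitutions.
Codon 4 (GAU, Asp): 1 synonymous substitution.
Total: 1 + 3 + 3 + 1 = 8.

8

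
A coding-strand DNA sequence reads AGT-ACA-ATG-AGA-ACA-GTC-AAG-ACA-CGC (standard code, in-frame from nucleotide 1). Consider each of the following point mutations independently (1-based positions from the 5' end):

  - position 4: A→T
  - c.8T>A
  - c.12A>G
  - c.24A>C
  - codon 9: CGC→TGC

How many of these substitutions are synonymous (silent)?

2

Codon 2: ACA (Thr) → TCA (Ser) — missense.
Codon 3: ATG (Met) → AAG (Lys) — missense.
Codon 4: AGA (Arg) → AGG (Arg) — synonymous.
Codon 8: ACA (Thr) → ACC (Thr) — synonymous.
Codon 9: CGC (Arg) → TGC (Cys) — missense.
Synonymous: 2 of 5.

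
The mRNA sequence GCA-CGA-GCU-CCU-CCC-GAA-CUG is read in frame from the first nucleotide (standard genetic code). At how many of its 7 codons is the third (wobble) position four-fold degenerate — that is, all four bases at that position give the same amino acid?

Codon 1 GCA (Ala): third position 4-fold.
Codon 2 CGA (Arg): third position 4-fold.
Codon 3 GCU (Ala): third position 4-fold.
Codon 4 CCU (Pro): third position 4-fold.
Codon 5 CCC (Pro): third position 4-fold.
Codon 6 GAA (Glu): third position 2-fold.
Codon 7 CUG (Leu): third position 4-fold.
Four-fold degenerate third positions: 6.

6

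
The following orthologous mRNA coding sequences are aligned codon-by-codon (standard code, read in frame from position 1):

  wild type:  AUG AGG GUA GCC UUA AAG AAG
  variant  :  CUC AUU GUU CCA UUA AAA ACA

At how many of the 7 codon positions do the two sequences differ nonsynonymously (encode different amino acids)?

Codon 1: AUG Met / CUC Leu — nonsynonymous.
Codon 2: AGG Arg / AUU Ile — nonsynonymous.
Codon 3: GUA Val / GUU Val — synonymous.
Codon 4: GCC Ala / CCA Pro — nonsynonymous.
Codon 5: UUA Leu / UUA Leu — identical.
Codon 6: AAG Lys / AAA Lys — synonymous.
Codon 7: AAG Lys / ACA Thr — nonsynonymous.
Nonsynonymous differences: 4.

4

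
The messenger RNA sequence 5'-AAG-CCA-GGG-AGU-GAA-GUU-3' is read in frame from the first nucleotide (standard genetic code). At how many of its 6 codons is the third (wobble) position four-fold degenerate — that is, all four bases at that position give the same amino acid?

3

Codon 1 AAG (Lys): third position 2-fold.
Codon 2 CCA (Pro): third position 4-fold.
Codon 3 GGG (Gly): third position 4-fold.
Codon 4 AGU (Ser): third position 2-fold.
Codon 5 GAA (Glu): third position 2-fold.
Codon 6 GUU (Val): third position 4-fold.
Four-fold degenerate third positions: 3.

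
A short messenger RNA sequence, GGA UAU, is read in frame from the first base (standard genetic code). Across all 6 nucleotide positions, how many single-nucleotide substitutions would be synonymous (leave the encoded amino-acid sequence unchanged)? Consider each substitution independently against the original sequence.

Codon 1 (GGA, Gly): 3 synonymous substitutions.
Codon 2 (UAU, Tyr): 1 synonymous substitution.
Total: 3 + 1 = 4.

4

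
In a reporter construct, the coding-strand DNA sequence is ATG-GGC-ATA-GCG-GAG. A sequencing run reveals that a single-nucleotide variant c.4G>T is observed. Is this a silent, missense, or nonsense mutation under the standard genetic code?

Position 4 falls in codon 2: GGC → Gly.
After the substitution the codon is TGC → Cys.
Gly ≠ Cys, so this is a missense mutation.

missense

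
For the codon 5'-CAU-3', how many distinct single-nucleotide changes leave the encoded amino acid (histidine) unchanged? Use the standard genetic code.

Position 1: none → 0 synonymous.
Position 2: none → 0 synonymous.
Position 3: CAC → 1 synonymous.
Total: 0 + 0 + 1 = 1.

1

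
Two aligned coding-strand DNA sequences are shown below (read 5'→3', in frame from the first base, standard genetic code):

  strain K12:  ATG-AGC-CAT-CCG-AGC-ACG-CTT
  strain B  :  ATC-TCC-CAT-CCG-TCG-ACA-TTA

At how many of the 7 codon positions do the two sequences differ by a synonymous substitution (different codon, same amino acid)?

Codon 1: ATG Met / ATC Ile — nonsynonymous.
Codon 2: AGC Ser / TCC Ser — synonymous.
Codon 3: CAT His / CAT His — identical.
Codon 4: CCG Pro / CCG Pro — identical.
Codon 5: AGC Ser / TCG Ser — synonymous.
Codon 6: ACG Thr / ACA Thr — synonymous.
Codon 7: CTT Leu / TTA Leu — synonymous.
Synonymous differences: 4.

4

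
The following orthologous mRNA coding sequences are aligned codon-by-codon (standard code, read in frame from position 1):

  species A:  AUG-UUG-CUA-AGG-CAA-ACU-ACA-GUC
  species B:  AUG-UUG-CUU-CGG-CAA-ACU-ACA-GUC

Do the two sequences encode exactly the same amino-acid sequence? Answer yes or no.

Codon 1: AUG Met / AUG Met — identical.
Codon 2: UUG Leu / UUG Leu — identical.
Codon 3: CUA Leu / CUU Leu — synonymous.
Codon 4: AGG Arg / CGG Arg — synonymous.
Codon 5: CAA Gln / CAA Gln — identical.
Codon 6: ACU Thr / ACU Thr — identical.
Codon 7: ACA Thr / ACA Thr — identical.
Codon 8: GUC Val / GUC Val — identical.
Nonsynonymous differences: 0 → same protein.

yes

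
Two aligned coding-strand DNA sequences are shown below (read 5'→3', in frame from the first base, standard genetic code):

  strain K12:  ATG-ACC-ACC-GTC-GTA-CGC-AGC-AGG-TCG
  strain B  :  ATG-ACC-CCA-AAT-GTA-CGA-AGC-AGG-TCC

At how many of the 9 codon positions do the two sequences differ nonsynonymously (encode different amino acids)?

2

Codon 1: ATG Met / ATG Met — identical.
Codon 2: ACC Thr / ACC Thr — identical.
Codon 3: ACC Thr / CCA Pro — nonsynonymous.
Codon 4: GTC Val / AAT Asn — nonsynonymous.
Codon 5: GTA Val / GTA Val — identical.
Codon 6: CGC Arg / CGA Arg — synonymous.
Codon 7: AGC Ser / AGC Ser — identical.
Codon 8: AGG Arg / AGG Arg — identical.
Codon 9: TCG Ser / TCC Ser — synonymous.
Nonsynonymous differences: 2.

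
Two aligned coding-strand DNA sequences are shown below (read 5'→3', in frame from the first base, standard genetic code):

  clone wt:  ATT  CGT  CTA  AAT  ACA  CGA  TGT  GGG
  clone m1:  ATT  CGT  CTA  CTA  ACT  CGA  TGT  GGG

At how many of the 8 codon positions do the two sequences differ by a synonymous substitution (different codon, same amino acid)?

1

Codon 1: ATT Ile / ATT Ile — identical.
Codon 2: CGT Arg / CGT Arg — identical.
Codon 3: CTA Leu / CTA Leu — identical.
Codon 4: AAT Asn / CTA Leu — nonsynonymous.
Codon 5: ACA Thr / ACT Thr — synonymous.
Codon 6: CGA Arg / CGA Arg — identical.
Codon 7: TGT Cys / TGT Cys — identical.
Codon 8: GGG Gly / GGG Gly — identical.
Synonymous differences: 1.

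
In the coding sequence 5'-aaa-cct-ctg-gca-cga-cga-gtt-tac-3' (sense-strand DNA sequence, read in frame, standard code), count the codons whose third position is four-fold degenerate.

6

Codon 1 AAA (Lys): third position 2-fold.
Codon 2 CCT (Pro): third position 4-fold.
Codon 3 CTG (Leu): third position 4-fold.
Codon 4 GCA (Ala): third position 4-fold.
Codon 5 CGA (Arg): third position 4-fold.
Codon 6 CGA (Arg): third position 4-fold.
Codon 7 GTT (Val): third position 4-fold.
Codon 8 TAC (Tyr): third position 2-fold.
Four-fold degenerate third positions: 6.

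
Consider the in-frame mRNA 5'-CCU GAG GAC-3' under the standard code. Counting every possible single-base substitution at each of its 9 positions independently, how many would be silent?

Codon 1 (CCU, Pro): 3 synonymous substitutions.
Codon 2 (GAG, Glu): 1 synonymous substitution.
Codon 3 (GAC, Asp): 1 synonymous substitution.
Total: 3 + 1 + 1 = 5.

5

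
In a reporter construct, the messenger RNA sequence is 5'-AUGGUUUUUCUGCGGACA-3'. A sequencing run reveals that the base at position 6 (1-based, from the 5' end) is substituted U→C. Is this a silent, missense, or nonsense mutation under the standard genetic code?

silent

Position 6 falls in codon 2: GUU → Val.
After the substitution the codon is GUC → Val.
Both encode Val, so the change is synonymous.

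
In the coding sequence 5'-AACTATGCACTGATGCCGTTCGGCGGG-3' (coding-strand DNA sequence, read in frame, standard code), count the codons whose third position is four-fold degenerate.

5

Codon 1 AAC (Asn): third position 2-fold.
Codon 2 TAT (Tyr): third position 2-fold.
Codon 3 GCA (Ala): third position 4-fold.
Codon 4 CTG (Leu): third position 4-fold.
Codon 5 ATG (Met): third position 1-fold.
Codon 6 CCG (Pro): third position 4-fold.
Codon 7 TTC (Phe): third position 2-fold.
Codon 8 GGC (Gly): third position 4-fold.
Codon 9 GGG (Gly): third position 4-fold.
Four-fold degenerate third positions: 5.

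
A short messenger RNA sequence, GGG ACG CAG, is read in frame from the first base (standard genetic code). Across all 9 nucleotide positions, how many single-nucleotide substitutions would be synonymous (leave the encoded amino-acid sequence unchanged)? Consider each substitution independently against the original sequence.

Codon 1 (GGG, Gly): 3 synonymous substitutions.
Codon 2 (ACG, Thr): 3 synonymous substitutions.
Codon 3 (CAG, Gln): 1 synonymous substitution.
Total: 3 + 3 + 1 = 7.

7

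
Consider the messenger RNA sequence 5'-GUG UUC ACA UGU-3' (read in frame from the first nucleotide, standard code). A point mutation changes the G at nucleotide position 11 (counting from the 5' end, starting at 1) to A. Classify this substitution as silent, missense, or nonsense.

missense

Position 11 falls in codon 4: UGU → Cys.
After the substitution the codon is UAU → Tyr.
Cys ≠ Tyr, so this is a missense mutation.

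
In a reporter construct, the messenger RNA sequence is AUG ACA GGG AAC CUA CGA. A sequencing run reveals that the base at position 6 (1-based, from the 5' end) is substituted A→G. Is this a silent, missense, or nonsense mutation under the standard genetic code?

Position 6 falls in codon 2: ACA → Thr.
After the substitution the codon is ACG → Thr.
Both encode Thr, so the change is synonymous.

silent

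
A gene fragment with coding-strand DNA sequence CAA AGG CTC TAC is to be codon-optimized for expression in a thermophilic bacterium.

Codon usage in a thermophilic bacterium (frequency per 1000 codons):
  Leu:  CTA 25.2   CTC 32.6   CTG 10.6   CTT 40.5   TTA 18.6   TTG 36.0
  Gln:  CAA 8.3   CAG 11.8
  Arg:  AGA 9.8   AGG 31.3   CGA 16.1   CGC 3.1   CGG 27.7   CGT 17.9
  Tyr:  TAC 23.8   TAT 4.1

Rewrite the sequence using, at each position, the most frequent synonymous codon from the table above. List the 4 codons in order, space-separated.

CAG AGG CTT TAC

Codon 1 (Gln): best is CAG at 11.8.
Codon 2 (Arg): best is AGG at 31.3.
Codon 3 (Leu): best is CTT at 40.5.
Codon 4 (Tyr): best is TAC at 23.8.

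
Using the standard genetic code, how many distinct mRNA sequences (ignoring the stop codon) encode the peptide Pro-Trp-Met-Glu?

Pro: 4 codons.
Trp: 1 codon.
Met: 1 codon.
Glu: 2 codons.
4 × 1 × 1 × 2 = 8.

8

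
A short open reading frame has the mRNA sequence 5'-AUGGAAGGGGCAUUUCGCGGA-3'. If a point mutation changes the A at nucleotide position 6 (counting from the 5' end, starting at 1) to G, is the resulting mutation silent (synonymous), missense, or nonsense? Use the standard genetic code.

Position 6 falls in codon 2: GAA → Glu.
After the substitution the codon is GAG → Glu.
Both encode Glu, so the change is synonymous.

silent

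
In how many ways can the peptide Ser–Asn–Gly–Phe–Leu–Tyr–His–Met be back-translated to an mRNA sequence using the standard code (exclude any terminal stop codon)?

2304

Ser: 6 codons.
Asn: 2 codons.
Gly: 4 codons.
Phe: 2 codons.
Leu: 6 codons.
Tyr: 2 codons.
His: 2 codons.
Met: 1 codon.
6 × 2 × 4 × 2 × 6 × 2 × 2 × 1 = 2304.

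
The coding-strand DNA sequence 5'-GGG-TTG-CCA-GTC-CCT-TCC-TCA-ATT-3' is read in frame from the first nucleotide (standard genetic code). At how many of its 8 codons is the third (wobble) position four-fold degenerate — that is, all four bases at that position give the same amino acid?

6

Codon 1 GGG (Gly): third position 4-fold.
Codon 2 TTG (Leu): third position 2-fold.
Codon 3 CCA (Pro): third position 4-fold.
Codon 4 GTC (Val): third position 4-fold.
Codon 5 CCT (Pro): third position 4-fold.
Codon 6 TCC (Ser): third position 4-fold.
Codon 7 TCA (Ser): third position 4-fold.
Codon 8 ATT (Ile): third position 3-fold.
Four-fold degenerate third positions: 6.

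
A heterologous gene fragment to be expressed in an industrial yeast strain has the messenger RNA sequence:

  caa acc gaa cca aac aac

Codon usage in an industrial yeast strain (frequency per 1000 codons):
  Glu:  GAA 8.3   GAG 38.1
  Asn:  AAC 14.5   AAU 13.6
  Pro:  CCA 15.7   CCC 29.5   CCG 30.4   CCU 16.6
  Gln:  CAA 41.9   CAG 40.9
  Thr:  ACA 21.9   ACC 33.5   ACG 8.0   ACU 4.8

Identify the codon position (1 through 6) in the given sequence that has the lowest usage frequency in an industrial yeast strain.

3

Codon 1 CAA (Gln): 41.9 per 1000.
Codon 2 ACC (Thr): 33.5 per 1000.
Codon 3 GAA (Glu): 8.3 per 1000.
Codon 4 CCA (Pro): 15.7 per 1000.
Codon 5 AAC (Asn): 14.5 per 1000.
Codon 6 AAC (Asn): 14.5 per 1000.
Lowest frequency is 8.3 at codon 3.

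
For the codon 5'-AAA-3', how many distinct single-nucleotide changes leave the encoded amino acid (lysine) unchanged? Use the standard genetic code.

1

Position 1: none → 0 synonymous.
Position 2: none → 0 synonymous.
Position 3: AAG → 1 synonymous.
Total: 0 + 0 + 1 = 1.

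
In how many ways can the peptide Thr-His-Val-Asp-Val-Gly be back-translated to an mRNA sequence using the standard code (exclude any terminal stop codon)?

Thr: 4 codons.
His: 2 codons.
Val: 4 codons.
Asp: 2 codons.
Val: 4 codons.
Gly: 4 codons.
4 × 2 × 4 × 2 × 4 × 4 = 1024.

1024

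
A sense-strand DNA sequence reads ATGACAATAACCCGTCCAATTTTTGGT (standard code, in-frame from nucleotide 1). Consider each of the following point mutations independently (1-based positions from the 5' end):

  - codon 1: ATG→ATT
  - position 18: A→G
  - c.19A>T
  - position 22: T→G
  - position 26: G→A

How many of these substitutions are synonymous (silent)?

Codon 1: ATG (Met) → ATT (Ile) — missense.
Codon 6: CCA (Pro) → CCG (Pro) — synonymous.
Codon 7: ATT (Ile) → TTT (Phe) — missense.
Codon 8: TTT (Phe) → GTT (Val) — missense.
Codon 9: GGT (Gly) → GAT (Asp) — missense.
Synonymous: 1 of 5.

1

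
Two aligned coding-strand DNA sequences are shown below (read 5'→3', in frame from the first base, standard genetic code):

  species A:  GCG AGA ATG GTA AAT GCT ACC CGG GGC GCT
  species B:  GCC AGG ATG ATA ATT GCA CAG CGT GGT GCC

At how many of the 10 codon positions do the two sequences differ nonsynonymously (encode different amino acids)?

3

Codon 1: GCG Ala / GCC Ala — synonymous.
Codon 2: AGA Arg / AGG Arg — synonymous.
Codon 3: ATG Met / ATG Met — identical.
Codon 4: GTA Val / ATA Ile — nonsynonymous.
Codon 5: AAT Asn / ATT Ile — nonsynonymous.
Codon 6: GCT Ala / GCA Ala — synonymous.
Codon 7: ACC Thr / CAG Gln — nonsynonymous.
Codon 8: CGG Arg / CGT Arg — synonymous.
Codon 9: GGC Gly / GGT Gly — synonymous.
Codon 10: GCT Ala / GCC Ala — synonymous.
Nonsynonymous differences: 3.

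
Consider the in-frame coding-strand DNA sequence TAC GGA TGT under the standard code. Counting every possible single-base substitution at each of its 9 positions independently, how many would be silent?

5

Codon 1 (TAC, Tyr): 1 synonymous substitution.
Codon 2 (GGA, Gly): 3 synonymous substitutions.
Codon 3 (TGT, Cys): 1 synonymous substitution.
Total: 1 + 3 + 1 = 5.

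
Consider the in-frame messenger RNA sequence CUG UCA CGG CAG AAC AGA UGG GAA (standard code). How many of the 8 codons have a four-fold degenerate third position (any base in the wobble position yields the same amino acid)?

3

Codon 1 CUG (Leu): third position 4-fold.
Codon 2 UCA (Ser): third position 4-fold.
Codon 3 CGG (Arg): third position 4-fold.
Codon 4 CAG (Gln): third position 2-fold.
Codon 5 AAC (Asn): third position 2-fold.
Codon 6 AGA (Arg): third position 2-fold.
Codon 7 UGG (Trp): third position 1-fold.
Codon 8 GAA (Glu): third position 2-fold.
Four-fold degenerate third positions: 3.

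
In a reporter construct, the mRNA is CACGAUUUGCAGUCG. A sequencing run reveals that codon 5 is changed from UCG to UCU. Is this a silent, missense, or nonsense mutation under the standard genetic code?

silent

Position 15 falls in codon 5: UCG → Ser.
After the substitution the codon is UCU → Ser.
Both encode Ser, so the change is synonymous.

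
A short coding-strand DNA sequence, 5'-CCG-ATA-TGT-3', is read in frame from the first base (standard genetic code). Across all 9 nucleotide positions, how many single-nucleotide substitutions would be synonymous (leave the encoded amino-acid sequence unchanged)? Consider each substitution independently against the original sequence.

6

Codon 1 (CCG, Pro): 3 synonymous substitutions.
Codon 2 (ATA, Ile): 2 synonymous substitutions.
Codon 3 (TGT, Cys): 1 synonymous substitution.
Total: 3 + 2 + 1 = 6.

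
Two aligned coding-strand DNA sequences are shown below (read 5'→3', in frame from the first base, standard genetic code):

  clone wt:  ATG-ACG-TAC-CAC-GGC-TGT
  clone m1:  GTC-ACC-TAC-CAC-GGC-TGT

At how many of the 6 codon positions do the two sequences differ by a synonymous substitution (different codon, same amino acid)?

Codon 1: ATG Met / GTC Val — nonsynonymous.
Codon 2: ACG Thr / ACC Thr — synonymous.
Codon 3: TAC Tyr / TAC Tyr — identical.
Codon 4: CAC His / CAC His — identical.
Codon 5: GGC Gly / GGC Gly — identical.
Codon 6: TGT Cys / TGT Cys — identical.
Synonymous differences: 1.

1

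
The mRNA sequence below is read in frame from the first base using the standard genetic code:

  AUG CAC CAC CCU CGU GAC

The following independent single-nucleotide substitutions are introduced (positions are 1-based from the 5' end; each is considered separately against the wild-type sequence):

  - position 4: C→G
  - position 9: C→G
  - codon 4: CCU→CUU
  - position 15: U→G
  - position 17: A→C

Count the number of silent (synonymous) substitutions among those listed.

1

Codon 2: CAC (His) → GAC (Asp) — missense.
Codon 3: CAC (His) → CAG (Gln) — missense.
Codon 4: CCU (Pro) → CUU (Leu) — missense.
Codon 5: CGU (Arg) → CGG (Arg) — synonymous.
Codon 6: GAC (Asp) → GCC (Ala) — missense.
Synonymous: 1 of 5.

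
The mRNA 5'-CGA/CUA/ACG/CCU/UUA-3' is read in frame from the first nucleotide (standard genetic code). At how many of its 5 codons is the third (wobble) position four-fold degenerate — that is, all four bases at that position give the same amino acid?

Codon 1 CGA (Arg): third position 4-fold.
Codon 2 CUA (Leu): third position 4-fold.
Codon 3 ACG (Thr): third position 4-fold.
Codon 4 CCU (Pro): third position 4-fold.
Codon 5 UUA (Leu): third position 2-fold.
Four-fold degenerate third positions: 4.

4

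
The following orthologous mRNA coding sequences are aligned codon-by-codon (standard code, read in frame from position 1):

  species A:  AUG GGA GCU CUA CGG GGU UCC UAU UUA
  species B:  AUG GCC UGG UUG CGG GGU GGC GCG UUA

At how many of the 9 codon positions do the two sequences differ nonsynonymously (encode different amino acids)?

4

Codon 1: AUG Met / AUG Met — identical.
Codon 2: GGA Gly / GCC Ala — nonsynonymous.
Codon 3: GCU Ala / UGG Trp — nonsynonymous.
Codon 4: CUA Leu / UUG Leu — synonymous.
Codon 5: CGG Arg / CGG Arg — identical.
Codon 6: GGU Gly / GGU Gly — identical.
Codon 7: UCC Ser / GGC Gly — nonsynonymous.
Codon 8: UAU Tyr / GCG Ala — nonsynonymous.
Codon 9: UUA Leu / UUA Leu — identical.
Nonsynonymous differences: 4.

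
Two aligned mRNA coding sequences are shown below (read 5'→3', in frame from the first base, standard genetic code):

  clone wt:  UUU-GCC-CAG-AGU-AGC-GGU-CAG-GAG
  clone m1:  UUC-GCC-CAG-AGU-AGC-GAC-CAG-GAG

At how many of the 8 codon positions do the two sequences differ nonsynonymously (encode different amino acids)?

Codon 1: UUU Phe / UUC Phe — synonymous.
Codon 2: GCC Ala / GCC Ala — identical.
Codon 3: CAG Gln / CAG Gln — identical.
Codon 4: AGU Ser / AGU Ser — identical.
Codon 5: AGC Ser / AGC Ser — identical.
Codon 6: GGU Gly / GAC Asp — nonsynonymous.
Codon 7: CAG Gln / CAG Gln — identical.
Codon 8: GAG Glu / GAG Glu — identical.
Nonsynonymous differences: 1.

1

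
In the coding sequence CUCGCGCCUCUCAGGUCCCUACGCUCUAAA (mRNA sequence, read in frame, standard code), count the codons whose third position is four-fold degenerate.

Codon 1 CUC (Leu): third position 4-fold.
Codon 2 GCG (Ala): third position 4-fold.
Codon 3 CCU (Pro): third position 4-fold.
Codon 4 CUC (Leu): third position 4-fold.
Codon 5 AGG (Arg): third position 2-fold.
Codon 6 UCC (Ser): third position 4-fold.
Codon 7 CUA (Leu): third position 4-fold.
Codon 8 CGC (Arg): third position 4-fold.
Codon 9 UCU (Ser): third position 4-fold.
Codon 10 AAA (Lys): third position 2-fold.
Four-fold degenerate third positions: 8.

8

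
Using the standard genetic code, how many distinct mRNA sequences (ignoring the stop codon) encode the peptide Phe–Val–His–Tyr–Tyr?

Phe: 2 codons.
Val: 4 codons.
His: 2 codons.
Tyr: 2 codons.
Tyr: 2 codons.
2 × 4 × 2 × 2 × 2 = 64.

64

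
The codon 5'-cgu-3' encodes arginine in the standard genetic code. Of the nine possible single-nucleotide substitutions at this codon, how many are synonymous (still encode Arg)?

3

Position 1: none → 0 synonymous.
Position 2: none → 0 synonymous.
Position 3: CGC, CGA, CGG → 3 synonymous.
Total: 0 + 0 + 3 = 3.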